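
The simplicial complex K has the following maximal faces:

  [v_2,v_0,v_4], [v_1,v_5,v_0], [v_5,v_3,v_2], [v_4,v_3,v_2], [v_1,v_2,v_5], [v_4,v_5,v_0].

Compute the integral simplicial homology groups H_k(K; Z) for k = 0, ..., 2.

We work with the vertex ordering v_0 < v_1 < v_2 < v_3 < v_4 < v_5. The simplices of K, each written with vertices in increasing order, are:

  0-simplices (6): [v_0], [v_1], [v_2], [v_3], [v_4], [v_5]
  1-simplices (12): [v_0,v_1], [v_0,v_2], [v_0,v_4], [v_0,v_5], [v_1,v_2], [v_1,v_5], [v_2,v_3], [v_2,v_4], [v_2,v_5], [v_3,v_4], [v_3,v_5], [v_4,v_5]
  2-simplices (6): [v_0,v_1,v_5], [v_0,v_2,v_4], [v_0,v_4,v_5], [v_1,v_2,v_5], [v_2,v_3,v_4], [v_2,v_3,v_5]

giving chain groups C_0 ≅ Z^6, C_1 ≅ Z^12, C_2 ≅ Z^6.

∂_1: C_1 → C_0 is given by ∂[p,q] = [q] − [p].
This gives a 6×12 integer matrix of rank 5; reducing to Smith normal form yields diagonal entries (1,1,1,1,1).

The boundary map ∂_2: C_2 → C_1 acts by ∂[p,q,r] = [q,r] − [p,r] + [p,q]. For instance
  ∂[v_2,v_3,v_5] = [v_3,v_5] − [v_2,v_5] + [v_2,v_3],
  ∂[v_0,v_4,v_5] = [v_4,v_5] − [v_0,v_5] + [v_0,v_4].
This gives a 12×6 integer matrix of rank 6; reducing to Smith normal form yields diagonal entries (1,1,1,1,1,1).

From H_k ≅ ker(∂_k) / im(∂_{k+1}) we obtain:

  H_0: rank C_0 − rank ∂_1 = 6 − 5 = 1, and the invariant factors of ∂_1 are all 1, so H_0 ≅ Z.
  H_1: rank ker ∂_1 − rank ∂_2 = (12 − 5) − 6 = 1, and the invariant factors of ∂_2 are all 1, so H_1 ≅ Z.
  H_2: rank ker ∂_2 − rank ∂_3 = (6 − 6) − 0 = 0, and there is no ∂_3, so H_2 ≅ 0.

As a check, the Euler characteristic is 6 − 12 + 6 = 0, which agrees with 1 − 1 + 0 = 0.
(K is a triangulation of the cylinder S^1 x I.)

H_0 ≅ Z,  H_1 ≅ Z,  H_2 = 0.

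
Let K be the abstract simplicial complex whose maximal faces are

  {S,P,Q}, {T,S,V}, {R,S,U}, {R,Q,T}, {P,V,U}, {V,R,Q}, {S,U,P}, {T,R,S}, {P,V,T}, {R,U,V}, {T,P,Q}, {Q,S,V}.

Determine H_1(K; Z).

K has 7 vertices, 18 edges, 12 triangles.
rank ∂_1 = 6, rank ∂_2 = 12 ⇒ b_1 = 18 − 6 − 12 = 0; ∂_2 has invariant factor(s) [2] giving torsion. So H_1 = Z_2.

H_1 = Z_2.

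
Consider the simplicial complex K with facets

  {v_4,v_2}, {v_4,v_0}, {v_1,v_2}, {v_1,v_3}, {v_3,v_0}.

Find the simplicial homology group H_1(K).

Fix the vertex order v_0 < v_1 < v_2 < v_3 < v_4 and write every simplex with vertices in increasing order. Then dim K = 1 and the simplices of K are:

  0-simplices (5): [v_0], [v_1], [v_2], [v_3], [v_4]
  1-simplices (5): [v_0,v_3], [v_0,v_4], [v_1,v_2], [v_1,v_3], [v_2,v_4]

so the chain groups are C_0 ≅ Z^5, C_1 ≅ Z^5.

Boundary ∂_1: C_1 → C_0 sends each edge [p,q] (with p < q) to q − p. For instance
  ∂[v_0,v_4] = [v_4] − [v_0].
This gives a 5×5 integer matrix of rank 4; reducing to Smith normal form yields diagonal entries (1,1,1,1).

Now H_k = ker ∂_k / im ∂_{k+1}, so:

  H_1: rank ker ∂_1 − rank ∂_2 = (5 − 4) − 0 = 1, and there is no ∂_2, so H_1 = Z.

H_1 ≅ Z.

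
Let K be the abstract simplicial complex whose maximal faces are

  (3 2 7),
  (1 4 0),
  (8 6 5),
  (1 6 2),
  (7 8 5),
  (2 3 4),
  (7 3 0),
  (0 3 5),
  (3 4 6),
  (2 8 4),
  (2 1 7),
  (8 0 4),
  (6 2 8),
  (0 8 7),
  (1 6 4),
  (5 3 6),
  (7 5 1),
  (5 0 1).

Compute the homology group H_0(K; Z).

H_0 = Z.

We work with the vertex ordering 0 < 1 < 2 < 3 < 4 < 5 < 6 < 7 < 8. The simplices of K, each written with vertices in increasing order, are:

  0-simplices (9): [0], [1], [2], [3], [4], [5], [6], [7], [8]
  1-simplices (27): (27 of them)
  2-simplices (18): [0,1,4], [0,1,5], [0,3,5], [0,3,7], [0,4,8], [0,7,8], [1,2,6], [1,2,7], [1,4,6], [1,5,7], [2,3,4], [2,3,7], [2,4,8], [2,6,8], [3,4,6], [3,5,6], [5,6,8], [5,7,8]

so the chain groups are C_0 ≅ Z^9, C_1 ≅ Z^27, C_2 ≅ Z^18.

∂_1: C_1 → C_0 is given by ∂[p,q] = [q] − [p]. For instance
  ∂[3,6] = [6] − [3].
The resulting 9×27 matrix has rank 8, and its Smith normal form has invariant factors (1,1,1,1,1,1,1,1).

The boundary map ∂_2: C_2 → C_1 acts by ∂[p,q,r] = [q,r] − [p,r] + [p,q]. For instance
  ∂[0,3,7] = [3,7] − [0,7] + [0,3],
  ∂[3,5,6] = [5,6] − [3,6] + [3,5].
The 27×18 boundary matrix has rank 18 and Smith normal form diag(1,1,1,1,1,1,1,1,1,1,1,1,1,1,1,1,1,2).

Reading off H_k = ker ∂_k / im ∂_{k+1}:

  H_0: rank C_0 − rank ∂_1 = 9 − 8 = 1, and the invariant factors of ∂_1 are all 1, so H_0 = Z.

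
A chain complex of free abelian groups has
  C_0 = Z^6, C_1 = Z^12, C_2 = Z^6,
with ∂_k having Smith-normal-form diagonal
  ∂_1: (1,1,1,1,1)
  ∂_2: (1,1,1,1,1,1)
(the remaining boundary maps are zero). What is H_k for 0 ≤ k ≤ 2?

H_0 = Z,  H_1 = Z,  H_2 = 0.

H_0: b_0 = 6 − 0 − 5 = 1; torsion from ∂_1 factors > 1: none. So H_0 = Z.
H_1: b_1 = 12 − 5 − 6 = 1; torsion from ∂_2 factors > 1: none. So H_1 = Z.
H_2: b_2 = 6 − 6 − 0 = 0; torsion from ∂_3 factors > 1: none. So H_2 = 0.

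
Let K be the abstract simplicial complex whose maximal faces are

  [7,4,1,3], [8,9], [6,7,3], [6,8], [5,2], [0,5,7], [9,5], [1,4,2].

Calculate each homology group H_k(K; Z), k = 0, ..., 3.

H_0 = Z,  H_1 = Z^2,  H_2 = 0,  H_3 = 0.

K has 10 vertices, 17 edges, 7 triangles, 1 3-simplex.
rank ∂_0 = 0, rank ∂_1 = 9 ⇒ b_0 = 10 − 0 − 9 = 1; all invariant factors of ∂_1 are 1 so no torsion. So H_0 = Z.
rank ∂_1 = 9, rank ∂_2 = 6 ⇒ b_1 = 17 − 9 − 6 = 2; all invariant factors of ∂_2 are 1 so no torsion. So H_1 = Z^2.
rank ∂_2 = 6, rank ∂_3 = 1 ⇒ b_2 = 7 − 6 − 1 = 0; all invariant factors of ∂_3 are 1 so no torsion. So H_2 = 0.
rank ∂_3 = 1, rank ∂_4 = 0 ⇒ b_3 = 1 − 1 − 0 = 0. So H_3 = 0.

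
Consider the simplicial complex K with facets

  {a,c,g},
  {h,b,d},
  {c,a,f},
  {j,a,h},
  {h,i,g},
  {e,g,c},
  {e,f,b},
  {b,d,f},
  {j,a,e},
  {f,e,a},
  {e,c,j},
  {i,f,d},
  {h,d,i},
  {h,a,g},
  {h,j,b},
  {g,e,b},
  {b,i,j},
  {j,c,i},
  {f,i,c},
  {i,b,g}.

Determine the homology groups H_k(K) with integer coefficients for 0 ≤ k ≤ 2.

Take the total order a < b < c < d < e < f < g < h < i < j on the vertex set. Then K (dimension 2) consists of the simplices:

  0-simplices (10): a, b, c, d, e, f, g, h, i, j
  1-simplices (30): ac, ae, af, ag, ah, aj, bd, be, bf, bg, bh, bi, bj, ce, cf, cg, ci, cj, df, dh, di, ef, eg, ej, fi, gh, gi, hi, hj, ij
  2-simplices (20): acf, acg, aef, aej, agh, ahj, bdf, bdh, bef, beg, bgi, bhj, bij, ceg, cej, cfi, cij, dfi, dhi, ghi

so the chain groups are C_0 ≅ Z^10, C_1 ≅ Z^30, C_2 ≅ Z^20.

∂_1: C_1 → C_0 maps an edge to its endpoints' difference, ∂[p,q] = q − p.
The resulting 10×30 matrix has rank 9, and its Smith normal form has invariant factors (1,1,1,1,1,1,1,1,1).

The boundary map ∂_2: C_2 → C_1 maps a triangle to the signed sum of its edges. For instance
  ∂cij = ij − cj + ci,
  ∂ahj = hj − aj + ah.
The 30×20 boundary matrix has rank 20 and Smith normal form diag(1,1,1,1,1,1,1,1,1,1,1,1,1,1,1,1,1,1,1,2).

From H_k ≅ ker(∂_k) / im(∂_{k+1}) we obtain:

  H_0: rank C_0 − rank ∂_1 = 10 − 9 = 1, and the invariant factors of ∂_1 are all 1, so H_0 ≅ Z.
  H_1: rank ker ∂_1 − rank ∂_2 = (30 − 9) − 20 = 1, and ∂_2 has invariant factor 2 > 1, so H_1 ≅ Z ⊕ Z/2.
  H_2: rank ker ∂_2 − rank ∂_3 = (20 − 20) − 0 = 0, and there is no ∂_3, so H_2 ≅ 0.

(K is a triangulation of the Klein bottle.)

H_0 = Z,  H_1 = Z ⊕ Z/2,  H_2 = 0.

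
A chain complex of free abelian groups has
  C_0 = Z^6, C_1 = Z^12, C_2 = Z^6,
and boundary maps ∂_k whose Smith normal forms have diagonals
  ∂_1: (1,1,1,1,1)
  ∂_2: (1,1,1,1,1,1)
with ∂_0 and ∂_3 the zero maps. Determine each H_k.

H_0: b_0 = 6 − 0 − 5 = 1; torsion from ∂_1 factors > 1: none. So H_0 ≅ Z.
H_1: b_1 = 12 − 5 − 6 = 1; torsion from ∂_2 factors > 1: none. So H_1 ≅ Z.
H_2: b_2 = 6 − 6 − 0 = 0; torsion from ∂_3 factors > 1: none. So H_2 ≅ 0.

H_0 ≅ Z,  H_1 ≅ Z,  H_2 = 0.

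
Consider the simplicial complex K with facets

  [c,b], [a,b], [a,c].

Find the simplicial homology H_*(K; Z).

We work with the vertex ordering a < b < c. The simplices of K, each written with vertices in increasing order, are:

  0-simplices (3): a, b, c
  1-simplices (3): ab, ac, bc

giving chain groups C_0 ≅ Z^3, C_1 ≅ Z^3.

Boundary ∂_1: C_1 → C_0 maps an edge to its endpoints' difference, ∂[p,q] = q − p. For instance
  ∂ab = b − a.
This gives a 3×3 integer matrix of rank 2; reducing to Smith normal form yields diagonal entries (1,1).

Computing H_k = (kernel of ∂_k) / (image of ∂_{k+1}):

  H_0: rank C_0 − rank ∂_1 = 3 − 2 = 1, and the invariant factors of ∂_1 are all 1, so H_0 = Z.
  H_1: rank ker ∂_1 − rank ∂_2 = (3 − 2) − 0 = 1, and there is no ∂_2, so H_1 = Z.

H_0 ≅ Z,  H_1 ≅ Z.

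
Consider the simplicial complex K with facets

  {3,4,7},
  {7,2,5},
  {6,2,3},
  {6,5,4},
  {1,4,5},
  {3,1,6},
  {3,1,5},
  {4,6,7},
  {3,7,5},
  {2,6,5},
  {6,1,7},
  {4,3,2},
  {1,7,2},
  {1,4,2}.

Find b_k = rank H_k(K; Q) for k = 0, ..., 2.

b_0 = 1, b_1 = 2, b_2 = 1.

We work with the vertex ordering 1 < 2 < 3 < 4 < 5 < 6 < 7. The simplices of K, each written with vertices in increasing order, are:

  0-simplices (7): [1], [2], [3], [4], [5], [6], [7]
  1-simplices (21): [1,2], [1,3], [1,4], [1,5], [1,6], [1,7], [2,3], [2,4], [2,5], [2,6], [2,7], [3,4], [3,5], [3,6], [3,7], [4,5], [4,6], [4,7], [5,6], [5,7], [6,7]
  2-simplices (14): [1,2,4], [1,2,7], [1,3,5], [1,3,6], [1,4,5], [1,6,7], [2,3,4], [2,3,6], [2,5,6], [2,5,7], [3,4,7], [3,5,7], [4,5,6], [4,6,7]

so the chain groups are C_0 ≅ Z^7, C_1 ≅ Z^21, C_2 ≅ Z^14.

Boundary ∂_1: C_1 → C_0 maps an edge to its endpoints' difference, ∂[p,q] = q − p.
As a 7×21 matrix over Z this has rank 6, with invariant factors (1,1,1,1,1,1).

The boundary map ∂_2: C_2 → C_1 acts by ∂[p,q,r] = [q,r] − [p,r] + [p,q]. For instance
  ∂[1,6,7] = [6,7] − [1,7] + [1,6],
  ∂[1,4,5] = [4,5] − [1,5] + [1,4].
As a 21×14 matrix over Z this has rank 13, with invariant factors (1,1,1,1,1,1,1,1,1,1,1,1,1).

Reading off H_k = ker ∂_k / im ∂_{k+1}:

  H_0: rank C_0 − rank ∂_1 = 7 − 6 = 1, and the invariant factors of ∂_1 are all 1, so H_0 = Z.
  H_1: rank ker ∂_1 − rank ∂_2 = (21 − 6) − 13 = 2, and the invariant factors of ∂_2 are all 1, so H_1 = Z^2.
  H_2: rank ker ∂_2 − rank ∂_3 = (14 − 13) − 0 = 1, and there is no ∂_3, so H_2 = Z.

As a check, the Euler characteristic is 7 − 21 + 14 = 0, which agrees with 1 − 2 + 1 = 0.

Hence the Betti numbers are b_0 = 1, b_1 = 2, b_2 = 1.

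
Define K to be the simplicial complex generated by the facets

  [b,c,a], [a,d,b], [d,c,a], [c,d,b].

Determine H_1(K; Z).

H_1 = 0.

Order the vertices as a < b < c < d. Listing each simplex with vertices in this order, K has dimension 2 with simplices:

  0-simplices (4): a, b, c, d
  1-simplices (6): ab, ac, ad, bc, bd, cd
  2-simplices (4): abc, abd, acd, bcd

so the chain groups are C_0 ≅ Z^4, C_1 ≅ Z^6, C_2 ≅ Z^4.

The boundary map ∂_1: C_1 → C_0 maps an edge to its endpoints' difference, ∂[p,q] = q − p.
As a 4×6 matrix over Z this has rank 3, with invariant factors (1,1,1).

The boundary map ∂_2: C_2 → C_1 acts by ∂[p,q,r] = [q,r] − [p,r] + [p,q]. For instance
  ∂bcd = cd − bd + bc,
  ∂abc = bc − ac + ab.
The 6×4 boundary matrix has rank 3 and Smith normal form diag(1,1,1).

Reading off H_k = ker ∂_k / im ∂_{k+1}:

  H_1: rank ker ∂_1 − rank ∂_2 = (6 − 3) − 3 = 0, and the invariant factors of ∂_2 are all 1, so H_1 ≅ 0.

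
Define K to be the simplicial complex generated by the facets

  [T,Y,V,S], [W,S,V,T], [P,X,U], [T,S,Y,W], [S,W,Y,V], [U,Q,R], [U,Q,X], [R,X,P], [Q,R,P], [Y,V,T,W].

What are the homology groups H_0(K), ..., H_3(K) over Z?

H_0 ≅ Z^2,  H_1 ≅ Z,  H_2 = 0,  H_3 ≅ Z.

Take the total order P < Q < R < S < T < U < V < W < X < Y on the vertex set. Then K (dimension 3) consists of the simplices:

  0-simplices (10): P, Q, R, S, T, U, V, W, X, Y
  1-simplices (20): PQ, PR, PU, PX, QR, QU, QX, RU, RX, ST, SV, SW, SY, TV, TW, TY, UX, VW, VY, WY
  2-simplices (15): PQR, PRX, PUX, QRU, QUX, STV, STW, STY, SVW, SVY, SWY, TVW, TVY, TWY, VWY
  3-simplices (5): STVW, STVY, STWY, SVWY, TVWY

Hence C_0 ≅ Z^10, C_1 ≅ Z^20, C_2 ≅ Z^15, C_3 ≅ Z^5.

∂_1: C_1 → C_0 sends each edge [p,q] (with p < q) to q − p.
The 10×20 boundary matrix has rank 8 and Smith normal form diag(1,1,1,1,1,1,1,1).

The boundary map ∂_2: C_2 → C_1 acts by ∂[p,q,r] = [q,r] − [p,r] + [p,q]. For instance
  ∂SWY = WY − SY + SW,
  ∂STY = TY − SY + ST.
This gives a 20×15 integer matrix of rank 11; reducing to Smith normal form yields diagonal entries (1,1,1,1,1,1,1,1,1,1,1).

∂_3: C_3 → C_2 sends each 3-simplex σ to the alternating sum Σ_i (−1)^i (σ with its i-th vertex removed). For instance
  ∂STWY = TWY − SWY + STY − STW,
  ∂SVWY = VWY − SWY + SVY − SVW.
This gives a 15×5 integer matrix of rank 4; reducing to Smith normal form yields diagonal entries (1,1,1,1).

Now H_k = ker ∂_k / im ∂_{k+1}, so:

  H_0: rank C_0 − rank ∂_1 = 10 − 8 = 2, and the invariant factors of ∂_1 are all 1, so H_0 ≅ Z^2.
  H_1: rank ker ∂_1 − rank ∂_2 = (20 − 8) − 11 = 1, and the invariant factors of ∂_2 are all 1, so H_1 ≅ Z.
  H_2: rank ker ∂_2 − rank ∂_3 = (15 − 11) − 4 = 0, and the invariant factors of ∂_3 are all 1, so H_2 ≅ 0.
  H_3: rank ker ∂_3 − rank ∂_4 = (5 − 4) − 0 = 1, and there is no ∂_4, so H_3 ≅ Z.

As a check, the Euler characteristic is 10 − 20 + 15 − 5 = 0, which agrees with 2 − 1 + 0 − 1 = 0.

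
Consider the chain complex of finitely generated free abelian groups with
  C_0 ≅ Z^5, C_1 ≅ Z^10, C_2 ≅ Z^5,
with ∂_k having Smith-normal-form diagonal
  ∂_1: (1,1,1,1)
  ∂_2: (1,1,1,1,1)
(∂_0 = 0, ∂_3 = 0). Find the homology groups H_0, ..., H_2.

H_0: b_0 = 5 − 0 − 4 = 1; torsion from ∂_1 factors > 1: none. So H_0 ≅ Z.
H_1: b_1 = 10 − 4 − 5 = 1; torsion from ∂_2 factors > 1: none. So H_1 ≅ Z.
H_2: b_2 = 5 − 5 − 0 = 0; torsion from ∂_3 factors > 1: none. So H_2 ≅ 0.

H_0 ≅ Z,  H_1 ≅ Z,  H_2 = 0.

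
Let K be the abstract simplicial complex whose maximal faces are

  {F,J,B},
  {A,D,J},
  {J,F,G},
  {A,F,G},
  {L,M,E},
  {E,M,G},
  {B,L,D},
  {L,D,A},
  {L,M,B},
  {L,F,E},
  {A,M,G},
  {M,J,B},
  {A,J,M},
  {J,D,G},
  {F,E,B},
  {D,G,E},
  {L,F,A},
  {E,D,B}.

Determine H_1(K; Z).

H_1 = Z ⊕ Z/2Z.

K has 9 vertices, 27 edges, 18 triangles.
rank ∂_1 = 8, rank ∂_2 = 18 ⇒ b_1 = 27 − 8 − 18 = 1; ∂_2 has invariant factor(s) [2] giving torsion. So H_1 = Z ⊕ Z/2Z.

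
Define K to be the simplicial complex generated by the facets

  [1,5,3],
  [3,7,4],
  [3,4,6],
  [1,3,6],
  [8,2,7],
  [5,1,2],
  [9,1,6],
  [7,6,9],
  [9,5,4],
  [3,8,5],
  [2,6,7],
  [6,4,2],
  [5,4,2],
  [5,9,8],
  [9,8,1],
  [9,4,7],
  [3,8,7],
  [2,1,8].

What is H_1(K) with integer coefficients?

H_1 = Z ⊕ Z/2.

Fix the vertex order 1 < 2 < 3 < 4 < 5 < 6 < 7 < 8 < 9 and write every simplex with vertices in increasing order. Then dim K = 2 and the simplices of K are:

  0-simplices (9): [1], [2], [3], [4], [5], [6], [7], [8], [9]
  1-simplices (27): (27 of them)
  2-simplices (18): [1,2,5], [1,2,8], [1,3,5], [1,3,6], [1,6,9], [1,8,9], [2,4,5], [2,4,6], [2,6,7], [2,7,8], [3,4,6], [3,4,7], [3,5,8], [3,7,8], [4,5,9], [4,7,9], [5,8,9], [6,7,9]

Hence C_0 ≅ Z^9, C_1 ≅ Z^27, C_2 ≅ Z^18.

Boundary ∂_1: C_1 → C_0 is given by ∂[p,q] = [q] − [p]. For instance
  ∂[3,6] = [6] − [3].
The resulting 9×27 matrix has rank 8, and its Smith normal form has invariant factors (1,1,1,1,1,1,1,1).

The boundary map ∂_2: C_2 → C_1 sends each 2-simplex [p,q,r] to [q,r] − [p,r] + [p,q]. For instance
  ∂[4,5,9] = [5,9] − [4,9] + [4,5],
  ∂[2,6,7] = [6,7] − [2,7] + [2,6].
The resulting 27×18 matrix has rank 18, and its Smith normal form has invariant factors (1,1,1,1,1,1,1,1,1,1,1,1,1,1,1,1,1,2).

Computing H_k = (kernel of ∂_k) / (image of ∂_{k+1}):

  H_1: rank ker ∂_1 − rank ∂_2 = (27 − 8) − 18 = 1, and ∂_2 has invariant factor 2 > 1, so H_1 ≅ Z ⊕ Z/2.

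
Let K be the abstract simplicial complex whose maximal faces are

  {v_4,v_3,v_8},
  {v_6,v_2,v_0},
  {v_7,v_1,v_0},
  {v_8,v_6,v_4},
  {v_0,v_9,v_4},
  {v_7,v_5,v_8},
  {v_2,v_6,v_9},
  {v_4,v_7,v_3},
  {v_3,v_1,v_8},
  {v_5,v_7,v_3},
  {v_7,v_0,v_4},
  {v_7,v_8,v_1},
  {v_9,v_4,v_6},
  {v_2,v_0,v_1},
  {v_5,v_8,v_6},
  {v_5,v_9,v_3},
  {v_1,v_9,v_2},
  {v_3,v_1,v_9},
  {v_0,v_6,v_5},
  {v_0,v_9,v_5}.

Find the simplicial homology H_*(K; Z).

Order the vertices as v_0 < v_1 < v_2 < v_3 < v_4 < v_5 < v_6 < v_7 < v_8 < v_9. Listing each simplex with vertices in this order, K has dimension 2 with simplices:

  0-simplices (10): [v_0], [v_1], [v_2], [v_3], [v_4], [v_5], [v_6], [v_7], [v_8], [v_9]
  1-simplices (30): (30 of them)
  2-simplices (20): (20 of them)

giving chain groups C_0 ≅ Z^10, C_1 ≅ Z^30, C_2 ≅ Z^20.

The boundary map ∂_1: C_1 → C_0 sends each edge [p,q] (with p < q) to q − p.
The 10×30 boundary matrix has rank 9 and Smith normal form diag(1,1,1,1,1,1,1,1,1).

The boundary map ∂_2: C_2 → C_1 maps a triangle to the signed sum of its edges. For instance
  ∂[v_0,v_1,v_7] = [v_1,v_7] − [v_0,v_7] + [v_0,v_1],
  ∂[v_0,v_4,v_7] = [v_4,v_7] − [v_0,v_7] + [v_0,v_4].
The 30×20 boundary matrix has rank 20 and Smith normal form diag(1,1,1,1,1,1,1,1,1,1,1,1,1,1,1,1,1,1,1,2).

Reading off H_k = ker ∂_k / im ∂_{k+1}:

  H_0: rank C_0 − rank ∂_1 = 10 − 9 = 1, and the invariant factors of ∂_1 are all 1, so H_0 ≅ Z.
  H_1: rank ker ∂_1 − rank ∂_2 = (30 − 9) − 20 = 1, and ∂_2 has invariant factor 2 > 1, so H_1 ≅ Z ⊕ Z/2Z.
  H_2: rank ker ∂_2 − rank ∂_3 = (20 − 20) − 0 = 0, and there is no ∂_3, so H_2 ≅ 0.

As a check, the Euler characteristic is 10 − 30 + 20 = 0, which agrees with 1 − 1 + 0 = 0.

H_0 ≅ Z,  H_1 ≅ Z ⊕ Z/2Z,  H_2 = 0.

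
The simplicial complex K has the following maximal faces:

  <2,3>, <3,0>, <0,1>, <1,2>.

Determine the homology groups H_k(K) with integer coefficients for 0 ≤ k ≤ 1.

K has 4 vertices, 4 edges.
rank ∂_0 = 0, rank ∂_1 = 3 ⇒ b_0 = 4 − 0 − 3 = 1; all invariant factors of ∂_1 are 1 so no torsion. So H_0 ≅ Z.
rank ∂_1 = 3, rank ∂_2 = 0 ⇒ b_1 = 4 − 3 − 0 = 1. So H_1 ≅ Z.

H_0 = Z,  H_1 = Z.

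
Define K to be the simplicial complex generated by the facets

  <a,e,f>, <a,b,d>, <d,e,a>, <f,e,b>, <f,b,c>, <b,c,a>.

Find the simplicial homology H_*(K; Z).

H_0 = Z,  H_1 = Z,  H_2 = 0.

Order the vertices as a < b < c < d < e < f. Listing each simplex with vertices in this order, K has dimension 2 with simplices:

  0-simplices (6): a, b, c, d, e, f
  1-simplices (12): ab, ac, ad, ae, af, bc, bd, be, bf, cf, de, ef
  2-simplices (6): abc, abd, ade, aef, bcf, bef

so the chain groups are C_0 ≅ Z^6, C_1 ≅ Z^12, C_2 ≅ Z^6.

∂_1: C_1 → C_0 maps an edge to its endpoints' difference, ∂[p,q] = q − p. For instance
  ∂bc = c − b.
The 6×12 boundary matrix has rank 5 and Smith normal form diag(1,1,1,1,1).

Boundary ∂_2: C_2 → C_1 maps a triangle to the signed sum of its edges. For instance
  ∂aef = ef − af + ae,
  ∂abc = bc − ac + ab.
The 12×6 boundary matrix has rank 6 and Smith normal form diag(1,1,1,1,1,1).

Reading off H_k = ker ∂_k / im ∂_{k+1}:

  H_0: rank C_0 − rank ∂_1 = 6 − 5 = 1, and the invariant factors of ∂_1 are all 1, so H_0 = Z.
  H_1: rank ker ∂_1 − rank ∂_2 = (12 − 5) − 6 = 1, and the invariant factors of ∂_2 are all 1, so H_1 = Z.
  H_2: rank ker ∂_2 − rank ∂_3 = (6 − 6) − 0 = 0, and there is no ∂_3, so H_2 = 0.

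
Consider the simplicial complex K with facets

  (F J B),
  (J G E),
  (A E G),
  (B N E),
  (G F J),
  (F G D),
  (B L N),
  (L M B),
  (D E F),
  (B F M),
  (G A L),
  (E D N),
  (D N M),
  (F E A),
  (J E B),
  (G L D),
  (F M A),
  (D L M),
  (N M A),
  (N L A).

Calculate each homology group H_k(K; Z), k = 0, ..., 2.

We work with the vertex ordering A < B < D < E < F < G < J < L < M < N. The simplices of K, each written with vertices in increasing order, are:

  0-simplices (10): A, B, D, E, F, G, J, L, M, N
  1-simplices (30): AE, AF, AG, AL, AM, AN, BE, BF, BJ, BL, BM, BN, DE, DF, DG, DL, DM, DN, EF, EG, EJ, EN, FG, FJ, FM, GJ, GL, LM, LN, MN
  2-simplices (20): AEF, AEG, AFM, AGL, ALN, AMN, BEJ, BEN, BFJ, BFM, BLM, BLN, DEF, DEN, DFG, DGL, DLM, DMN, EGJ, FGJ

so the chain groups are C_0 ≅ Z^10, C_1 ≅ Z^30, C_2 ≅ Z^20.

Boundary ∂_1: C_1 → C_0 maps an edge to its endpoints' difference, ∂[p,q] = q − p. For instance
  ∂LN = N − L.
As a 10×30 matrix over Z this has rank 9, with invariant factors (1,1,1,1,1,1,1,1,1).

The boundary map ∂_2: C_2 → C_1 maps a triangle to the signed sum of its edges. For instance
  ∂AGL = GL − AL + AG,
  ∂DGL = GL − DL + DG.
The resulting 30×20 matrix has rank 20, and its Smith normal form has invariant factors (1,1,1,1,1,1,1,1,1,1,1,1,1,1,1,1,1,1,1,2).

Now H_k = ker ∂_k / im ∂_{k+1}, so:

  H_0: rank C_0 − rank ∂_1 = 10 − 9 = 1, and the invariant factors of ∂_1 are all 1, so H_0 = Z.
  H_1: rank ker ∂_1 − rank ∂_2 = (30 − 9) − 20 = 1, and ∂_2 has invariant factor 2 > 1, so H_1 = Z × Z/2.
  H_2: rank ker ∂_2 − rank ∂_3 = (20 − 20) − 0 = 0, and there is no ∂_3, so H_2 = 0.

As a check, the Euler characteristic is 10 − 30 + 20 = 0, which agrees with 1 − 1 + 0 = 0.

H_0 = Z,  H_1 = Z × Z/2,  H_2 = 0.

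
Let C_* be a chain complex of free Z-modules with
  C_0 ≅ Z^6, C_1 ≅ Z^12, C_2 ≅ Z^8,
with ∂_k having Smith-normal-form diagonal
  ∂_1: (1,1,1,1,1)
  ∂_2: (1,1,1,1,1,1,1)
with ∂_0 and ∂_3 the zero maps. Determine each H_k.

H_0: b_0 = 6 − 0 − 5 = 1; torsion from ∂_1 factors > 1: none. So H_0 = Z.
H_1: b_1 = 12 − 5 − 7 = 0; torsion from ∂_2 factors > 1: none. So H_1 = 0.
H_2: b_2 = 8 − 7 − 0 = 1; torsion from ∂_3 factors > 1: none. So H_2 = Z.

H_0 = Z,  H_1 = 0,  H_2 = Z.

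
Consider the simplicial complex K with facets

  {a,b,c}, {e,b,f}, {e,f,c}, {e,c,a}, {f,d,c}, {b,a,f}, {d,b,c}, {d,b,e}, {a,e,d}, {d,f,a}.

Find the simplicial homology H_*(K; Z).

K has 6 vertices, 15 edges, 10 triangles.
rank ∂_0 = 0, rank ∂_1 = 5 ⇒ b_0 = 6 − 0 − 5 = 1; all invariant factors of ∂_1 are 1 so no torsion. So H_0 = Z.
rank ∂_1 = 5, rank ∂_2 = 10 ⇒ b_1 = 15 − 5 − 10 = 0; ∂_2 has invariant factor(s) [2] giving torsion. So H_1 = Z/2.
rank ∂_2 = 10, rank ∂_3 = 0 ⇒ b_2 = 10 − 10 − 0 = 0. So H_2 = 0.

H_0 = Z,  H_1 = Z/2,  H_2 = 0.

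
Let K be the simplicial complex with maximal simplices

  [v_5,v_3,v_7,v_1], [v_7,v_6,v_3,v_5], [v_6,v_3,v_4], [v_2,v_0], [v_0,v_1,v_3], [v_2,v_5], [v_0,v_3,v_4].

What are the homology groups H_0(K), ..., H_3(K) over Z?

H_0 = Z,  H_1 = Z,  H_2 = 0,  H_3 = 0.

Take the total order v_0 < v_1 < v_2 < v_3 < v_4 < v_5 < v_6 < v_7 on the vertex set. Then K (dimension 3) consists of the simplices:

  0-simplices (8): [v_0], [v_1], [v_2], [v_3], [v_4], [v_5], [v_6], [v_7]
  1-simplices (16): (16 of them)
  2-simplices (10): [v_0,v_1,v_3], [v_0,v_3,v_4], [v_1,v_3,v_5], [v_1,v_3,v_7], [v_1,v_5,v_7], [v_3,v_4,v_6], [v_3,v_5,v_6], [v_3,v_5,v_7], [v_3,v_6,v_7], [v_5,v_6,v_7]
  3-simplices (2): [v_1,v_3,v_5,v_7], [v_3,v_5,v_6,v_7]

so the chain groups are C_0 ≅ Z^8, C_1 ≅ Z^16, C_2 ≅ Z^10, C_3 ≅ Z^2.

Boundary ∂_1: C_1 → C_0 is given by ∂[p,q] = [q] − [p]. For instance
  ∂[v_5,v_7] = [v_7] − [v_5].
As a 8×16 matrix over Z this has rank 7, with invariant factors (1,1,1,1,1,1,1).

Boundary ∂_2: C_2 → C_1 acts by ∂[p,q,r] = [q,r] − [p,r] + [p,q]. For instance
  ∂[v_1,v_3,v_5] = [v_3,v_5] − [v_1,v_5] + [v_1,v_3],
  ∂[v_3,v_5,v_7] = [v_5,v_7] − [v_3,v_7] + [v_3,v_5].
The 16×10 boundary matrix has rank 8 and Smith normal form diag(1,1,1,1,1,1,1,1).

Boundary ∂_3: C_3 → C_2 sends each 3-simplex σ to the alternating sum Σ_i (−1)^i (σ with its i-th vertex removed). For instance
  ∂[v_1,v_3,v_5,v_7] = [v_3,v_5,v_7] − [v_1,v_5,v_7] + [v_1,v_3,v_7] − [v_1,v_3,v_5],
  ∂[v_3,v_5,v_6,v_7] = [v_5,v_6,v_7] − [v_3,v_6,v_7] + [v_3,v_5,v_7] − [v_3,v_5,v_6].
As a 10×2 matrix over Z this has rank 2, with invariant factors (1,1).

From H_k ≅ ker(∂_k) / im(∂_{k+1}) we obtain:

  H_0: rank C_0 − rank ∂_1 = 8 − 7 = 1, and the invariant factors of ∂_1 are all 1, so H_0 = Z.
  H_1: rank ker ∂_1 − rank ∂_2 = (16 − 7) − 8 = 1, and the invariant factors of ∂_2 are all 1, so H_1 = Z.
  H_2: rank ker ∂_2 − rank ∂_3 = (10 − 8) − 2 = 0, and the invariant factors of ∂_3 are all 1, so H_2 = 0.
  H_3: rank ker ∂_3 − rank ∂_4 = (2 − 2) − 0 = 0, and there is no ∂_4, so H_3 = 0.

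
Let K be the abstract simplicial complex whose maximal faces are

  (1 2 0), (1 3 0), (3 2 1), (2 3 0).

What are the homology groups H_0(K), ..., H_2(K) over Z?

H_0 = Z,  H_1 = 0,  H_2 = Z.

We work with the vertex ordering 0 < 1 < 2 < 3. The simplices of K, each written with vertices in increasing order, are:

  0-simplices (4): [0], [1], [2], [3]
  1-simplices (6): [0,1], [0,2], [0,3], [1,2], [1,3], [2,3]
  2-simplices (4): [0,1,2], [0,1,3], [0,2,3], [1,2,3]

Hence C_0 ≅ Z^4, C_1 ≅ Z^6, C_2 ≅ Z^4.

∂_1: C_1 → C_0 maps an edge to its endpoints' difference, ∂[p,q] = q − p. For instance
  ∂[0,2] = [2] − [0].
This gives a 4×6 integer matrix of rank 3; reducing to Smith normal form yields diagonal entries (1,1,1).

∂_2: C_2 → C_1 acts by ∂[p,q,r] = [q,r] − [p,r] + [p,q]. For instance
  ∂[0,1,2] = [1,2] − [0,2] + [0,1],
  ∂[0,2,3] = [2,3] − [0,3] + [0,2].
As a 6×4 matrix over Z this has rank 3, with invariant factors (1,1,1).

Now H_k = ker ∂_k / im ∂_{k+1}, so:

  H_0: rank C_0 − rank ∂_1 = 4 − 3 = 1, and the invariant factors of ∂_1 are all 1, so H_0 = Z.
  H_1: rank ker ∂_1 − rank ∂_2 = (6 − 3) − 3 = 0, and the invariant factors of ∂_2 are all 1, so H_1 = 0.
  H_2: rank ker ∂_2 − rank ∂_3 = (4 − 3) − 0 = 1, and there is no ∂_3, so H_2 = Z.

As a check, the Euler characteristic is 4 − 6 + 4 = 2, which agrees with 1 − 0 + 1 = 2.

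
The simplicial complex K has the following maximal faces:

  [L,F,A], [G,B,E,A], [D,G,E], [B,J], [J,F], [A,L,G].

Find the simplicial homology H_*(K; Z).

H_0 = Z,  H_1 = Z,  H_2 = 0,  H_3 = 0.

Fix the vertex order A < B < D < E < F < G < J < L and write every simplex with vertices in increasing order. Then dim K = 3 and the simplices of K are:

  0-simplices (8): A, B, D, E, F, G, J, L
  1-simplices (14): AB, AE, AF, AG, AL, BE, BG, BJ, DE, DG, EG, FJ, FL, GL
  2-simplices (7): ABE, ABG, AEG, AFL, AGL, BEG, DEG
  3-simplices (1): ABEG

giving chain groups C_0 ≅ Z^8, C_1 ≅ Z^14, C_2 ≅ Z^7, C_3 ≅ Z^1.

∂_1: C_1 → C_0 is given by ∂[p,q] = [q] − [p].
The 8×14 boundary matrix has rank 7 and Smith normal form diag(1,1,1,1,1,1,1).

∂_2: C_2 → C_1 maps a triangle to the signed sum of its edges. For instance
  ∂BEG = EG − BG + BE,
  ∂ABE = BE − AE + AB.
As a 14×7 matrix over Z this has rank 6, with invariant factors (1,1,1,1,1,1).

Boundary ∂_3: C_3 → C_2 sends each 3-simplex σ to the alternating sum Σ_i (−1)^i (σ with its i-th vertex removed). For instance
  ∂ABEG = BEG − AEG + ABG − ABE.
The 7×1 boundary matrix has rank 1 and Smith normal form diag(1).

From H_k ≅ ker(∂_k) / im(∂_{k+1}) we obtain:

  H_0: rank C_0 − rank ∂_1 = 8 − 7 = 1, and the invariant factors of ∂_1 are all 1, so H_0 = Z.
  H_1: rank ker ∂_1 − rank ∂_2 = (14 − 7) − 6 = 1, and the invariant factors of ∂_2 are all 1, so H_1 = Z.
  H_2: rank ker ∂_2 − rank ∂_3 = (7 − 6) − 1 = 0, and the invariant factors of ∂_3 are all 1, so H_2 = 0.
  H_3: rank ker ∂_3 − rank ∂_4 = (1 − 1) − 0 = 0, and there is no ∂_4, so H_3 = 0.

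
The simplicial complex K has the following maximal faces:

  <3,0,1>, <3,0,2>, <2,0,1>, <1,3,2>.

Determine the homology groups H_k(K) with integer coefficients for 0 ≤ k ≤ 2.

Order the vertices as 0 < 1 < 2 < 3. Listing each simplex with vertices in this order, K has dimension 2 with simplices:

  0-simplices (4): [0], [1], [2], [3]
  1-simplices (6): [0,1], [0,2], [0,3], [1,2], [1,3], [2,3]
  2-simplices (4): [0,1,2], [0,1,3], [0,2,3], [1,2,3]

so the chain groups are C_0 ≅ Z^4, C_1 ≅ Z^6, C_2 ≅ Z^4.

∂_1: C_1 → C_0 is given by ∂[p,q] = [q] − [p]. For instance
  ∂[1,3] = [3] − [1].
As a 4×6 matrix over Z this has rank 3, with invariant factors (1,1,1).

∂_2: C_2 → C_1 acts by ∂[p,q,r] = [q,r] − [p,r] + [p,q]. For instance
  ∂[1,2,3] = [2,3] − [1,3] + [1,2],
  ∂[0,1,3] = [1,3] − [0,3] + [0,1].
The resulting 6×4 matrix has rank 3, and its Smith normal form has invariant factors (1,1,1).

From H_k ≅ ker(∂_k) / im(∂_{k+1}) we obtain:

  H_0: rank C_0 − rank ∂_1 = 4 − 3 = 1, and the invariant factors of ∂_1 are all 1, so H_0 = Z.
  H_1: rank ker ∂_1 − rank ∂_2 = (6 − 3) − 3 = 0, and the invariant factors of ∂_2 are all 1, so H_1 = 0.
  H_2: rank ker ∂_2 − rank ∂_3 = (4 − 3) − 0 = 1, and there is no ∂_3, so H_2 = Z.

H_0 ≅ Z,  H_1 = 0,  H_2 ≅ Z.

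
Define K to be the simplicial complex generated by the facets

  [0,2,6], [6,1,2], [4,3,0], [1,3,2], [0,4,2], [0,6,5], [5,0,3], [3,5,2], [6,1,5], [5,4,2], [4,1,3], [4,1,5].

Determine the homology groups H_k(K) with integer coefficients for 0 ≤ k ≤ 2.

H_0 = Z,  H_1 = Z/2,  H_2 = 0.

Fix the vertex order 0 < 1 < 2 < 3 < 4 < 5 < 6 and write every simplex with vertices in increasing order. Then dim K = 2 and the simplices of K are:

  0-simplices (7): [0], [1], [2], [3], [4], [5], [6]
  1-simplices (18): [0,2], [0,3], [0,4], [0,5], [0,6], [1,2], [1,3], [1,4], [1,5], [1,6], [2,3], [2,4], [2,5], [2,6], [3,4], [3,5], [4,5], [5,6]
  2-simplices (12): [0,2,4], [0,2,6], [0,3,4], [0,3,5], [0,5,6], [1,2,3], [1,2,6], [1,3,4], [1,4,5], [1,5,6], [2,3,5], [2,4,5]

so the chain groups are C_0 ≅ Z^7, C_1 ≅ Z^18, C_2 ≅ Z^12.

The boundary map ∂_1: C_1 → C_0 sends each edge [p,q] (with p < q) to q − p.
As a 7×18 matrix over Z this has rank 6, with invariant factors (1,1,1,1,1,1).

The boundary map ∂_2: C_2 → C_1 sends each 2-simplex [p,q,r] to [q,r] − [p,r] + [p,q]. For instance
  ∂[1,4,5] = [4,5] − [1,5] + [1,4],
  ∂[2,4,5] = [4,5] − [2,5] + [2,4].
The resulting 18×12 matrix has rank 12, and its Smith normal form has invariant factors (1,1,1,1,1,1,1,1,1,1,1,2).

Now H_k = ker ∂_k / im ∂_{k+1}, so:

  H_0: rank C_0 − rank ∂_1 = 7 − 6 = 1, and the invariant factors of ∂_1 are all 1, so H_0 = Z.
  H_1: rank ker ∂_1 − rank ∂_2 = (18 − 6) − 12 = 0, and ∂_2 has invariant factor 2 > 1, so H_1 = Z/2.
  H_2: rank ker ∂_2 − rank ∂_3 = (12 − 12) − 0 = 0, and there is no ∂_3, so H_2 = 0.

As a check, the Euler characteristic is 7 − 18 + 12 = 1, which agrees with 1 − 0 + 0 = 1.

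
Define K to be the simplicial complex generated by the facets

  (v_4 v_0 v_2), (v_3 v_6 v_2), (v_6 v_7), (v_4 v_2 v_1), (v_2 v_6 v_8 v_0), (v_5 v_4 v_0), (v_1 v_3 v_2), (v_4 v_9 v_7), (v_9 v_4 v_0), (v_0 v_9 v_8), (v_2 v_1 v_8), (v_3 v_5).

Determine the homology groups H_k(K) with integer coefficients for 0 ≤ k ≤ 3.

Take the total order v_0 < v_1 < v_2 < v_3 < v_4 < v_5 < v_6 < v_7 < v_8 < v_9 on the vertex set. Then K (dimension 3) consists of the simplices:

  0-simplices (10): [v_0], [v_1], [v_2], [v_3], [v_4], [v_5], [v_6], [v_7], [v_8], [v_9]
  1-simplices (23): (23 of them)
  2-simplices (13): (13 of them)
  3-simplices (1): [v_0,v_2,v_6,v_8]

Hence C_0 ≅ Z^10, C_1 ≅ Z^23, C_2 ≅ Z^13, C_3 ≅ Z^1.

The boundary map ∂_1: C_1 → C_0 is given by ∂[p,q] = [q] − [p]. For instance
  ∂[v_4,v_7] = [v_7] − [v_4].
The 10×23 boundary matrix has rank 9 and Smith normal form diag(1,1,1,1,1,1,1,1,1).

∂_2: C_2 → C_1 sends each 2-simplex [p,q,r] to [q,r] − [p,r] + [p,q]. For instance
  ∂[v_0,v_6,v_8] = [v_6,v_8] − [v_0,v_8] + [v_0,v_6],
  ∂[v_0,v_2,v_4] = [v_2,v_4] − [v_0,v_4] + [v_0,v_2].
As a 23×13 matrix over Z this has rank 12, with invariant factors (1,1,1,1,1,1,1,1,1,1,1,1).

The boundary map ∂_3: C_3 → C_2 sends each 3-simplex σ to the alternating sum Σ_i (−1)^i (σ with its i-th vertex removed). For instance
  ∂[v_0,v_2,v_6,v_8] = [v_2,v_6,v_8] − [v_0,v_6,v_8] + [v_0,v_2,v_8] − [v_0,v_2,v_6].
This gives a 13×1 integer matrix of rank 1; reducing to Smith normal form yields diagonal entries (1).

Reading off H_k = ker ∂_k / im ∂_{k+1}:

  H_0: rank C_0 − rank ∂_1 = 10 − 9 = 1, and the invariant factors of ∂_1 are all 1, so H_0 ≅ Z.
  H_1: rank ker ∂_1 − rank ∂_2 = (23 − 9) − 12 = 2, and the invariant factors of ∂_2 are all 1, so H_1 ≅ Z^2.
  H_2: rank ker ∂_2 − rank ∂_3 = (13 − 12) − 1 = 0, and the invariant factors of ∂_3 are all 1, so H_2 ≅ 0.
  H_3: rank ker ∂_3 − rank ∂_4 = (1 − 1) − 0 = 0, and there is no ∂_4, so H_3 ≅ 0.

As a check, the Euler characteristic is 10 − 23 + 13 − 1 = -1, which agrees with 1 − 2 + 0 − 0 = -1.

H_0 ≅ Z,  H_1 ≅ Z^2,  H_2 = 0,  H_3 = 0.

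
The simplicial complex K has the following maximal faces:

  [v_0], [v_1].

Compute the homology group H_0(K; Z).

Fix the vertex order v_0 < v_1 and write every simplex with vertices in increasing order. Then dim K = 0 and the simplices of K are:

  0-simplices (2): [v_0], [v_1]

Hence C_0 ≅ Z^2.

Reading off H_k = ker ∂_k / im ∂_{k+1}:

  H_0: rank C_0 − rank ∂_1 = 2 − 0 = 2, and there is no ∂_1, so H_0 = Z^2.

(K is a triangulation of a set of 2 points.)

H_0 ≅ Z^2.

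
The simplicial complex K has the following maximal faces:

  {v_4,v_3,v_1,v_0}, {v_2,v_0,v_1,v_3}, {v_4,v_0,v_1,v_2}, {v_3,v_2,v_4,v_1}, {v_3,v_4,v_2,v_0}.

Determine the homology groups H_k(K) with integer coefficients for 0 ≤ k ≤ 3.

Order the vertices as v_0 < v_1 < v_2 < v_3 < v_4. Listing each simplex with vertices in this order, K has dimension 3 with simplices:

  0-simplices (5): [v_0], [v_1], [v_2], [v_3], [v_4]
  1-simplices (10): [v_0,v_1], [v_0,v_2], [v_0,v_3], [v_0,v_4], [v_1,v_2], [v_1,v_3], [v_1,v_4], [v_2,v_3], [v_2,v_4], [v_3,v_4]
  2-simplices (10): [v_0,v_1,v_2], [v_0,v_1,v_3], [v_0,v_1,v_4], [v_0,v_2,v_3], [v_0,v_2,v_4], [v_0,v_3,v_4], [v_1,v_2,v_3], [v_1,v_2,v_4], [v_1,v_3,v_4], [v_2,v_3,v_4]
  3-simplices (5): [v_0,v_1,v_2,v_3], [v_0,v_1,v_2,v_4], [v_0,v_1,v_3,v_4], [v_0,v_2,v_3,v_4], [v_1,v_2,v_3,v_4]

Hence C_0 ≅ Z^5, C_1 ≅ Z^10, C_2 ≅ Z^10, C_3 ≅ Z^5.

Boundary ∂_1: C_1 → C_0 maps an edge to its endpoints' difference, ∂[p,q] = q − p. For instance
  ∂[v_1,v_2] = [v_2] − [v_1].
This gives a 5×10 integer matrix of rank 4; reducing to Smith normal form yields diagonal entries (1,1,1,1).

Boundary ∂_2: C_2 → C_1 acts by ∂[p,q,r] = [q,r] − [p,r] + [p,q]. For instance
  ∂[v_2,v_3,v_4] = [v_3,v_4] − [v_2,v_4] + [v_2,v_3],
  ∂[v_0,v_1,v_2] = [v_1,v_2] − [v_0,v_2] + [v_0,v_1].
The resulting 10×10 matrix has rank 6, and its Smith normal form has invariant factors (1,1,1,1,1,1).

∂_3: C_3 → C_2 sends each 3-simplex σ to the alternating sum Σ_i (−1)^i (σ with its i-th vertex removed). For instance
  ∂[v_0,v_1,v_2,v_4] = [v_1,v_2,v_4] − [v_0,v_2,v_4] + [v_0,v_1,v_4] − [v_0,v_1,v_2],
  ∂[v_1,v_2,v_3,v_4] = [v_2,v_3,v_4] − [v_1,v_3,v_4] + [v_1,v_2,v_4] − [v_1,v_2,v_3].
This gives a 10×5 integer matrix of rank 4; reducing to Smith normal form yields diagonal entries (1,1,1,1).

Now H_k = ker ∂_k / im ∂_{k+1}, so:

  H_0: rank C_0 − rank ∂_1 = 5 − 4 = 1, and the invariant factors of ∂_1 are all 1, so H_0 ≅ Z.
  H_1: rank ker ∂_1 − rank ∂_2 = (10 − 4) − 6 = 0, and the invariant factors of ∂_2 are all 1, so H_1 ≅ 0.
  H_2: rank ker ∂_2 − rank ∂_3 = (10 − 6) − 4 = 0, and the invariant factors of ∂_3 are all 1, so H_2 ≅ 0.
  H_3: rank ker ∂_3 − rank ∂_4 = (5 − 4) − 0 = 1, and there is no ∂_4, so H_3 ≅ Z.

H_0 ≅ Z,  H_1 = 0,  H_2 = 0,  H_3 ≅ Z.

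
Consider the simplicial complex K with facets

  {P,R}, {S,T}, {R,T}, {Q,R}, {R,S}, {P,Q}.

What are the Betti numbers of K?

b_0 = 1, b_1 = 2.

Take the total order P < Q < R < S < T on the vertex set. Then K (dimension 1) consists of the simplices:

  0-simplices (5): P, Q, R, S, T
  1-simplices (6): PQ, PR, QR, RS, RT, ST

so the chain groups are C_0 ≅ Z^5, C_1 ≅ Z^6.

Boundary ∂_1: C_1 → C_0 sends each edge [p,q] (with p < q) to q − p. For instance
  ∂PR = R − P.
The 5×6 boundary matrix has rank 4 and Smith normal form diag(1,1,1,1).

Now H_k = ker ∂_k / im ∂_{k+1}, so:

  H_0: rank C_0 − rank ∂_1 = 5 − 4 = 1, and the invariant factors of ∂_1 are all 1, so H_0 = Z.
  H_1: rank ker ∂_1 − rank ∂_2 = (6 − 4) − 0 = 2, and there is no ∂_2, so H_1 = Z^2.

Hence the Betti numbers are b_0 = 1, b_1 = 2.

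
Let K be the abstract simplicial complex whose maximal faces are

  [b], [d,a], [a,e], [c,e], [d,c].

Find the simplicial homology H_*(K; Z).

H_0 = Z^2,  H_1 = Z.

K has 5 vertices, 4 edges.
rank ∂_0 = 0, rank ∂_1 = 3 ⇒ b_0 = 5 − 0 − 3 = 2; all invariant factors of ∂_1 are 1 so no torsion. So H_0 ≅ Z^2.
rank ∂_1 = 3, rank ∂_2 = 0 ⇒ b_1 = 4 − 3 − 0 = 1. So H_1 ≅ Z.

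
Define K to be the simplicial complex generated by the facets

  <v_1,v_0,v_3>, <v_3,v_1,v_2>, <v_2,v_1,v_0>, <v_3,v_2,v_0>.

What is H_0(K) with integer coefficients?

H_0 ≅ Z.

We work with the vertex ordering v_0 < v_1 < v_2 < v_3. The simplices of K, each written with vertices in increasing order, are:

  0-simplices (4): [v_0], [v_1], [v_2], [v_3]
  1-simplices (6): [v_0,v_1], [v_0,v_2], [v_0,v_3], [v_1,v_2], [v_1,v_3], [v_2,v_3]
  2-simplices (4): [v_0,v_1,v_2], [v_0,v_1,v_3], [v_0,v_2,v_3], [v_1,v_2,v_3]

giving chain groups C_0 ≅ Z^4, C_1 ≅ Z^6, C_2 ≅ Z^4.

∂_1: C_1 → C_0 is given by ∂[p,q] = [q] − [p].
The 4×6 boundary matrix has rank 3 and Smith normal form diag(1,1,1).

∂_2: C_2 → C_1 acts by ∂[p,q,r] = [q,r] − [p,r] + [p,q]. For instance
  ∂[v_0,v_1,v_2] = [v_1,v_2] − [v_0,v_2] + [v_0,v_1],
  ∂[v_0,v_1,v_3] = [v_1,v_3] − [v_0,v_3] + [v_0,v_1].
This gives a 6×4 integer matrix of rank 3; reducing to Smith normal form yields diagonal entries (1,1,1).

Now H_k = ker ∂_k / im ∂_{k+1}, so:

  H_0: rank C_0 − rank ∂_1 = 4 − 3 = 1, and the invariant factors of ∂_1 are all 1, so H_0 = Z.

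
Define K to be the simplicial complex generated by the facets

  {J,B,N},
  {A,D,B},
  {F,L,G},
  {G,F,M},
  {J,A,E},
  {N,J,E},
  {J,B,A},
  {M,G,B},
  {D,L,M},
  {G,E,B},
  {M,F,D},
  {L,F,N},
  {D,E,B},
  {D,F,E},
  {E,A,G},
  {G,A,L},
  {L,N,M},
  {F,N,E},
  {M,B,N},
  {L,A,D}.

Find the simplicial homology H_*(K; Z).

Order the vertices as A < B < D < E < F < G < J < L < M < N. Listing each simplex with vertices in this order, K has dimension 2 with simplices:

  0-simplices (10): A, B, D, E, F, G, J, L, M, N
  1-simplices (30): AB, AD, AE, AG, AJ, AL, BD, BE, BG, BJ, BM, BN, DE, DF, DL, DM, EF, EG, EJ, EN, FG, FL, FM, FN, GL, GM, JN, LM, LN, MN
  2-simplices (20): ABD, ABJ, ADL, AEG, AEJ, AGL, BDE, BEG, BGM, BJN, BMN, DEF, DFM, DLM, EFN, EJN, FGL, FGM, FLN, LMN

so the chain groups are C_0 ≅ Z^10, C_1 ≅ Z^30, C_2 ≅ Z^20.

The boundary map ∂_1: C_1 → C_0 is given by ∂[p,q] = [q] − [p].
This gives a 10×30 integer matrix of rank 9; reducing to Smith normal form yields diagonal entries (1,1,1,1,1,1,1,1,1).

∂_2: C_2 → C_1 sends each 2-simplex [p,q,r] to [q,r] − [p,r] + [p,q]. For instance
  ∂BGM = GM − BM + BG,
  ∂BMN = MN − BN + BM.
As a 30×20 matrix over Z this has rank 20, with invariant factors (1,1,1,1,1,1,1,1,1,1,1,1,1,1,1,1,1,1,1,2).

Reading off H_k = ker ∂_k / im ∂_{k+1}:

  H_0: rank C_0 − rank ∂_1 = 10 − 9 = 1, and the invariant factors of ∂_1 are all 1, so H_0 ≅ Z.
  H_1: rank ker ∂_1 − rank ∂_2 = (30 − 9) − 20 = 1, and ∂_2 has invariant factor 2 > 1, so H_1 ≅ Z ⊕ Z/2.
  H_2: rank ker ∂_2 − rank ∂_3 = (20 − 20) − 0 = 0, and there is no ∂_3, so H_2 ≅ 0.

(K is a triangulation of the Klein bottle.)

H_0 = Z,  H_1 = Z ⊕ Z/2,  H_2 = 0.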